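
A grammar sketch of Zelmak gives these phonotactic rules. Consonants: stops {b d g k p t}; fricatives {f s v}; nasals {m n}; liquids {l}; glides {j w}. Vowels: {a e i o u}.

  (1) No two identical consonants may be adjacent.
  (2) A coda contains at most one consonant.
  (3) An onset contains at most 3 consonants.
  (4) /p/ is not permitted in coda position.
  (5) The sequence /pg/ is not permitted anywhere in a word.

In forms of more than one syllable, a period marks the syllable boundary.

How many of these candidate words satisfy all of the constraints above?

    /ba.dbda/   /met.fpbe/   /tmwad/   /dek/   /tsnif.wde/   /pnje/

6

/ba.dbda/ — σ1 onset /b/, coda /∅/ ok; σ2 onset /dbd/ (3C), coda /∅/ ok → well-formed
/met.fpbe/ — σ1 onset /m/, coda /t/ ok; σ2 onset /fpb/ (3C), coda /∅/ ok → well-formed
/tmwad/ — σ1 onset /tmw/ (3C), coda /d/ ok → well-formed
/dek/ — σ1 onset /d/, coda /k/ ok → well-formed
/tsnif.wde/ — σ1 onset /tsn/ (3C), coda /f/ ok; σ2 onset /wd/ (2C), coda /∅/ ok → well-formed
/pnje/ — σ1 onset /pnj/ (3C), coda /∅/ ok → well-formed
Well-formed: /ba.dbda/, /met.fpbe/, /tmwad/, /dek/, /tsnif.wde/, /pnje/ → 6.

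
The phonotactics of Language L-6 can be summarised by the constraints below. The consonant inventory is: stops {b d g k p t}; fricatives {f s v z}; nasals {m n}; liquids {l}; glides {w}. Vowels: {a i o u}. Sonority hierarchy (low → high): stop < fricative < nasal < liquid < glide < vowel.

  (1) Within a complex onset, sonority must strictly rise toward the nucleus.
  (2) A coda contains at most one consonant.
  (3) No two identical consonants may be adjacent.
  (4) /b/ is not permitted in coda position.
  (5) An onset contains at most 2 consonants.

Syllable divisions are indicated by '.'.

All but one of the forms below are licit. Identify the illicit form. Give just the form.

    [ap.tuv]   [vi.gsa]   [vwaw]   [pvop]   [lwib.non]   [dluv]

[lwib.non]

[ap.tuv] — σ1 onset /∅/, coda /p/ ok; σ2 onset /t/, coda /v/ ok → licit
[vi.gsa] — σ1 onset /v/, coda /∅/ ok; σ2 onset /gs/ (1→2 rises), coda /∅/ ok → licit
[vwaw] — σ1 onset /vw/ (2→5 rises), coda /w/ ok → licit
[pvop] — σ1 onset /pv/ (1→2 rises), coda /p/ ok → licit
[lwib.non] — violates constraint 4: syllable 1 coda contains /b/ → illicit
[dluv] — σ1 onset /dl/ (1→4 rises), coda /v/ ok → licit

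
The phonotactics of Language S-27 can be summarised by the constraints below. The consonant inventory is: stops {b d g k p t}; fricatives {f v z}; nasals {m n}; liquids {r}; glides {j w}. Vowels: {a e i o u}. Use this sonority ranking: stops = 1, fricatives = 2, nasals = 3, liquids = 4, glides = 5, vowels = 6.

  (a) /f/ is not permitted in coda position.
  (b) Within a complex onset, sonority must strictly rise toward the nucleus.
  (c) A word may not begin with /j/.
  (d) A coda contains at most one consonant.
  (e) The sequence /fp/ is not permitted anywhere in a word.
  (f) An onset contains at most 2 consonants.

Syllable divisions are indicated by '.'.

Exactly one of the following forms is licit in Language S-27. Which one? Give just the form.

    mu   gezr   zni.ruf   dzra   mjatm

mu — σ1 onset /m/, coda /∅/ ok → licit
gezr — violates constraint (d): syllable 1 coda /zr/ has 2 consonants (> 1) → illicit
zni.ruf — violates constraint (a): syllable 2 coda contains /f/ → illicit
dzra — violates constraint (f): syllable 1 onset /dzr/ has 3 consonants (> 2) → illicit
mjatm — violates constraint (d): syllable 1 coda /tm/ has 2 consonants (> 1) → illicit

mu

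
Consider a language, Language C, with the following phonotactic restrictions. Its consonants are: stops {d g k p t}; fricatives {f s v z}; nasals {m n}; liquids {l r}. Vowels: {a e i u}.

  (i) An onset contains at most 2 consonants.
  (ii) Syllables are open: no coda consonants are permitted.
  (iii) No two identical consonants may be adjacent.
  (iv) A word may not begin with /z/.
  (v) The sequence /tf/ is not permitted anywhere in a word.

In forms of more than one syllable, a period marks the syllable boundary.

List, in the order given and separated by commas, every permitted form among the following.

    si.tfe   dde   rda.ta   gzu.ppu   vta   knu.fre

rda.ta, vta, knu.fre

si.tfe — violates constraint (v): contains banned sequence /tf/ → not permitted
dde — violates constraint (iii): adjacent identical consonants /dd/ → not permitted
rda.ta — σ1 onset /rd/ (2C), coda /∅/ ok; σ2 onset /t/, coda /∅/ ok → permitted
gzu.ppu — violates constraint (iii): adjacent identical consonants /pp/ → not permitted
vta — σ1 onset /vt/ (2C), coda /∅/ ok → permitted
knu.fre — σ1 onset /kn/ (2C), coda /∅/ ok; σ2 onset /fr/ (2C), coda /∅/ ok → permitted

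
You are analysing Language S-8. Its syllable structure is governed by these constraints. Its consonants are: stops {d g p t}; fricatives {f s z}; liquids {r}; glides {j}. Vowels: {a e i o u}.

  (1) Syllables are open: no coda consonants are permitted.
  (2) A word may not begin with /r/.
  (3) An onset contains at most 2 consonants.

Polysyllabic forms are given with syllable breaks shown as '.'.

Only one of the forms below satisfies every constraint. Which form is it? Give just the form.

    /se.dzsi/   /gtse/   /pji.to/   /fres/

/se.dzsi/ — violates constraint 3: syllable 2 onset /dzs/ has 3 consonants (> 2) → ill-formed
/gtse/ — violates constraint 3: syllable 1 onset /gts/ has 3 consonants (> 2) → ill-formed
/pji.to/ — σ1 onset /pj/ (2C), coda /∅/ ok; σ2 onset /t/, coda /∅/ ok → well-formed
/fres/ — violates constraint 1: syllable 1 coda /s/ has 1 consonant (> 0) → ill-formed

/pji.to/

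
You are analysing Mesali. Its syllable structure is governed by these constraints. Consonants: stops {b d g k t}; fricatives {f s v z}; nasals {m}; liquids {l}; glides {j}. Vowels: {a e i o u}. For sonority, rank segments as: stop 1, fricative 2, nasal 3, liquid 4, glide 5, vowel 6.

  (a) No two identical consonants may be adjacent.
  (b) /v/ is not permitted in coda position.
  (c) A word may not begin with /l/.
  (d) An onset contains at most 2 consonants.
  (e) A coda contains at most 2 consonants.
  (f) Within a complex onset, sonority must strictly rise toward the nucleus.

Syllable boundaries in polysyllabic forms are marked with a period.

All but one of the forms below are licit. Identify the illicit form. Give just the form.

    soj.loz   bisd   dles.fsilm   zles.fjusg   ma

dles.fsilm

soj.loz — σ1 onset /s/, coda /j/ ok; σ2 onset /l/, coda /z/ ok → licit
bisd — σ1 onset /b/, coda /sd/ (2C) ok → licit
dles.fsilm — violates constraint (f): syllable 2 onset /fs/: /f/ (fricative, 2) → /s/ (fricative, 2) does not rise → illicit
zles.fjusg — σ1 onset /zl/ (2→4 rises), coda /s/ ok; σ2 onset /fj/ (2→5 rises), coda /sg/ (2C) ok → licit
ma — σ1 onset /m/, coda /∅/ ok → licit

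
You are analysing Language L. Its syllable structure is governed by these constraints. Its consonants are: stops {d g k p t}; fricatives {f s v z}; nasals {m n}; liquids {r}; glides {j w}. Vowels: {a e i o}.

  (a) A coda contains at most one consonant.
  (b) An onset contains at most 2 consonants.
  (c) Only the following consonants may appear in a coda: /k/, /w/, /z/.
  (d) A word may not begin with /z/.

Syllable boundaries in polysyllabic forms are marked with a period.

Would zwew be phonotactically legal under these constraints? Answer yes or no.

no

zwew — violates constraint (d): word begins with /z/ → phonotactically illegal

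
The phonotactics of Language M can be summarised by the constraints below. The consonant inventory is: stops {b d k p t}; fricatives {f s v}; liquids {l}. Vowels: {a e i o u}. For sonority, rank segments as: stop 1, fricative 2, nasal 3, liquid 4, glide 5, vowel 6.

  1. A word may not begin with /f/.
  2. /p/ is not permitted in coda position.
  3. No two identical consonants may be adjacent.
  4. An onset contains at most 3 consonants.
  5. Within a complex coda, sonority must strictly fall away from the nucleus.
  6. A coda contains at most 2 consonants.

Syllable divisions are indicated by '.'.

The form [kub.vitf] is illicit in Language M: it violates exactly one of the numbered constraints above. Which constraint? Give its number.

5

[kub.vitf]: syllable 2 coda /tf/: /t/ (stop, 1) → /f/ (fricative, 2) does not fall.
This is a violation of constraint 5: "Within a complex coda, sonority must strictly fall away from the nucleus."
The remaining constraints (1, 2, 3, 4, 6) are satisfied.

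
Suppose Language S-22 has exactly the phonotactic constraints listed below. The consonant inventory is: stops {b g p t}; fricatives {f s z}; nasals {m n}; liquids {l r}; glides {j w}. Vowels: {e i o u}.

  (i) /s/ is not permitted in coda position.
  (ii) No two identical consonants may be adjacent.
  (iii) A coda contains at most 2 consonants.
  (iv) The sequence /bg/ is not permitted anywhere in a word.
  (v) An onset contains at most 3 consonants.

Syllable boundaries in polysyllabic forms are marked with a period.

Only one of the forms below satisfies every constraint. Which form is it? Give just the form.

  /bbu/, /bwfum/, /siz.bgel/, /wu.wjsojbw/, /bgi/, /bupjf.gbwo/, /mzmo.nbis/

/bwfum/

/bbu/ — violates constraint (ii): adjacent identical consonants /bb/ → illicit
/bwfum/ — σ1 onset /bwf/ (3C), coda /m/ ok → licit
/siz.bgel/ — violates constraint (iv): contains banned sequence /bg/ → illicit
/wu.wjsojbw/ — violates constraint (iii): syllable 2 coda /jbw/ has 3 consonants (> 2) → illicit
/bgi/ — violates constraint (iv): contains banned sequence /bg/ → illicit
/bupjf.gbwo/ — violates constraint (iii): syllable 1 coda /pjf/ has 3 consonants (> 2) → illicit
/mzmo.nbis/ — violates constraint (i): syllable 2 coda contains /s/ → illicit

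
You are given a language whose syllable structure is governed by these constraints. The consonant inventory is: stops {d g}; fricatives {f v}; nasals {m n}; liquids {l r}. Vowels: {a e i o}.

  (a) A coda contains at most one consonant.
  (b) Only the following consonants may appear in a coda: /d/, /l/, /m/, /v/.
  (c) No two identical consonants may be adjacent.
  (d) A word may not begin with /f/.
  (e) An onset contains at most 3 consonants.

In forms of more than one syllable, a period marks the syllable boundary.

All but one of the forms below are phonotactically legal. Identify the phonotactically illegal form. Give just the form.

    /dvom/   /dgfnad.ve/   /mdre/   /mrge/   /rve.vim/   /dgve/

/dvom/ — σ1 onset /dv/ (2C), coda /m/ ok → phonotactically legal
/dgfnad.ve/ — violates constraint (e): syllable 1 onset /dgfn/ has 4 consonants (> 3) → phonotactically illegal
/mdre/ — σ1 onset /mdr/ (3C), coda /∅/ ok → phonotactically legal
/mrge/ — σ1 onset /mrg/ (3C), coda /∅/ ok → phonotactically legal
/rve.vim/ — σ1 onset /rv/ (2C), coda /∅/ ok; σ2 onset /v/, coda /m/ ok → phonotactically legal
/dgve/ — σ1 onset /dgv/ (3C), coda /∅/ ok → phonotactically legal

/dgfnad.ve/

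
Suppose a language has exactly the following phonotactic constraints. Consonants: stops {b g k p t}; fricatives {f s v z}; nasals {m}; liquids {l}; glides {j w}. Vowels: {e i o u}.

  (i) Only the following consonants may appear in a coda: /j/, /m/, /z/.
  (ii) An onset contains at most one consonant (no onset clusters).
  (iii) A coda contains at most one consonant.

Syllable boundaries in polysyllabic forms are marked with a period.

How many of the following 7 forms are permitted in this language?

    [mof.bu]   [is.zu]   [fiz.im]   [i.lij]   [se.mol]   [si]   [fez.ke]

4

[mof.bu] — violates constraint (i): syllable 1 coda contains /f/, which is not a licensed coda consonant → not permitted
[is.zu] — violates constraint (i): syllable 1 coda contains /s/, which is not a licensed coda consonant → not permitted
[fiz.im] — σ1 onset /f/, coda /z/ ok; σ2 onset /∅/, coda /m/ ok → permitted
[i.lij] — σ1 onset /∅/, coda /∅/ ok; σ2 onset /l/, coda /j/ ok → permitted
[se.mol] — violates constraint (i): syllable 2 coda contains /l/, which is not a licensed coda consonant → not permitted
[si] — σ1 onset /s/, coda /∅/ ok → permitted
[fez.ke] — σ1 onset /f/, coda /z/ ok; σ2 onset /k/, coda /∅/ ok → permitted
Permitted: [fiz.im], [i.lij], [si], [fez.ke] → 4.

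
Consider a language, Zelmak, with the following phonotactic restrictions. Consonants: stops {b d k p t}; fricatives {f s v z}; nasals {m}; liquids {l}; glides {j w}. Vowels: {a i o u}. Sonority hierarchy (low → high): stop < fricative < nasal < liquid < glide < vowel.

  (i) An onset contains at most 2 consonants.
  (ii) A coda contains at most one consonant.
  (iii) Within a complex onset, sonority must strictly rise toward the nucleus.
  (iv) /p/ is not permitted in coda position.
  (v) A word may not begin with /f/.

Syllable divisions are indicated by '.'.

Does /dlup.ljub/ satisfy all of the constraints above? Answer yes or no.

no

/dlup.ljub/ — violates constraint (iv): syllable 1 coda contains /p/ → illicit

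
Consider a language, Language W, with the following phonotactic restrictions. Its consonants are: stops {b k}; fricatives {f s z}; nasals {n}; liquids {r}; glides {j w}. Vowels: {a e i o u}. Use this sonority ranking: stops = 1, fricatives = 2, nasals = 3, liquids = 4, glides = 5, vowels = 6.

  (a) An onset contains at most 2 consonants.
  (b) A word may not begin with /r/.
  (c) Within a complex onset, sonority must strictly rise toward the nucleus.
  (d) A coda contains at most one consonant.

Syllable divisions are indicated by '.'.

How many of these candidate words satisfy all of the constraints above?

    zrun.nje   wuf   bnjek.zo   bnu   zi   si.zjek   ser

zrun.nje — σ1 onset /zr/ (2→4 rises), coda /n/ ok; σ2 onset /nj/ (3→5 rises), coda /∅/ ok → well-formed
wuf — σ1 onset /w/, coda /f/ ok → well-formed
bnjek.zo — violates constraint (a): syllable 1 onset /bnj/ has 3 consonants (> 2) → ill-formed
bnu — σ1 onset /bn/ (1→3 rises), coda /∅/ ok → well-formed
zi — σ1 onset /z/, coda /∅/ ok → well-formed
si.zjek — σ1 onset /s/, coda /∅/ ok; σ2 onset /zj/ (2→5 rises), coda /k/ ok → well-formed
ser — σ1 onset /s/, coda /r/ ok → well-formed
Well-formed: zrun.nje, wuf, bnu, zi, si.zjek, ser → 6.

6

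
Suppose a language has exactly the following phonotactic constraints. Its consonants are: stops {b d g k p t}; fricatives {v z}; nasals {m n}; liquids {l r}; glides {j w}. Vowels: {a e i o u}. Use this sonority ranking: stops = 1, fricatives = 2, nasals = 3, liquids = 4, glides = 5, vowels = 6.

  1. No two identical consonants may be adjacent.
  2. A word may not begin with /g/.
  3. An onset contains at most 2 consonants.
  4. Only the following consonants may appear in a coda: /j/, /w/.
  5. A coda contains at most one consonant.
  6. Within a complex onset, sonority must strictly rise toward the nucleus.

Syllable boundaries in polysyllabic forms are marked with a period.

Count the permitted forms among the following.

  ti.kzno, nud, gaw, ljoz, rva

ti.kzno — violates constraint 3: syllable 2 onset /kzn/ has 3 consonants (> 2) → not permitted
nud — violates constraint 4: syllable 1 coda contains /d/, which is not a licensed coda consonant → not permitted
gaw — violates constraint 2: word begins with /g/ → not permitted
ljoz — violates constraint 4: syllable 1 coda contains /z/, which is not a licensed coda consonant → not permitted
rva — violates constraint 6: syllable 1 onset /rv/: /r/ (liquid, 4) → /v/ (fricative, 2) does not rise → not permitted
No form is permitted → 0.

0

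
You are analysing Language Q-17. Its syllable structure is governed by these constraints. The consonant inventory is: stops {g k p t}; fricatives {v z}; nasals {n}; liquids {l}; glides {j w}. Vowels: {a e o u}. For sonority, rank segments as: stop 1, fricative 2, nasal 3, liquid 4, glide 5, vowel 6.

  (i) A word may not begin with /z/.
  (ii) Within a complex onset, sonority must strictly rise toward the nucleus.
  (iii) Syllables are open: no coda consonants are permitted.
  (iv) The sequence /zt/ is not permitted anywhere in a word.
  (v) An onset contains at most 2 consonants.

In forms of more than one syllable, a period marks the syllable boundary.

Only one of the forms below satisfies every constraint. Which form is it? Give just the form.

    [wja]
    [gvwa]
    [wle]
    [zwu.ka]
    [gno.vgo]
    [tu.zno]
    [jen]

[tu.zno]

[wja] — violates constraint (ii): syllable 1 onset /wj/: /w/ (glide, 5) → /j/ (glide, 5) does not rise → not permitted
[gvwa] — violates constraint (v): syllable 1 onset /gvw/ has 3 consonants (> 2) → not permitted
[wle] — violates constraint (ii): syllable 1 onset /wl/: /w/ (glide, 5) → /l/ (liquid, 4) does not rise → not permitted
[zwu.ka] — violates constraint (i): word begins with /z/ → not permitted
[gno.vgo] — violates constraint (ii): syllable 2 onset /vg/: /v/ (fricative, 2) → /g/ (stop, 1) does not rise → not permitted
[tu.zno] — σ1 onset /t/, coda /∅/ ok; σ2 onset /zn/ (2→3 rises), coda /∅/ ok → permitted
[jen] — violates constraint (iii): syllable 1 coda /n/ has 1 consonant (> 0) → not permitted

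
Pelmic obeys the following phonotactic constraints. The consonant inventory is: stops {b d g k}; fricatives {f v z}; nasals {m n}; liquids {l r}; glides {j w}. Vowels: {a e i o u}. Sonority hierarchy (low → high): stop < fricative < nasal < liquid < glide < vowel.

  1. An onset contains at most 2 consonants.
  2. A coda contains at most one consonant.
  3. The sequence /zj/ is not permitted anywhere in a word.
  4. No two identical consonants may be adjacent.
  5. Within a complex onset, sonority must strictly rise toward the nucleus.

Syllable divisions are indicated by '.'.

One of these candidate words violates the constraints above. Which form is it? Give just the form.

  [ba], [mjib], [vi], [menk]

[ba] — σ1 onset /b/, coda /∅/ ok → well-formed
[mjib] — σ1 onset /mj/ (3→5 rises), coda /b/ ok → well-formed
[vi] — σ1 onset /v/, coda /∅/ ok → well-formed
[menk] — violates constraint 2: syllable 1 coda /nk/ has 2 consonants (> 1) → ill-formed

[menk]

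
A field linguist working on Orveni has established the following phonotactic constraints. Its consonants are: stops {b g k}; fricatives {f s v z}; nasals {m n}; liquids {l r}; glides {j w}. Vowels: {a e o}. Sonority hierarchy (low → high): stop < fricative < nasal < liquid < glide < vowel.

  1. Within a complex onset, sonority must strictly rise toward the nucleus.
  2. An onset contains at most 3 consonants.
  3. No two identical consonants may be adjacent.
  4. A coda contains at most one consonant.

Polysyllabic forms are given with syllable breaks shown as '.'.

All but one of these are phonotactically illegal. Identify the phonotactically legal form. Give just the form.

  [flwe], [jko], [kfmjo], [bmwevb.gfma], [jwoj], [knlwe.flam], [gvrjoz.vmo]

[flwe] — σ1 onset /flw/ (2→4→5 rises), coda /∅/ ok → phonotactically legal
[jko] — violates constraint 1: syllable 1 onset /jk/: /j/ (glide, 5) → /k/ (stop, 1) does not rise → phonotactically illegal
[kfmjo] — violates constraint 2: syllable 1 onset /kfmj/ has 4 consonants (> 3) → phonotactically illegal
[bmwevb.gfma] — violates constraint 4: syllable 1 coda /vb/ has 2 consonants (> 1) → phonotactically illegal
[jwoj] — violates constraint 1: syllable 1 onset /jw/: /j/ (glide, 5) → /w/ (glide, 5) does not rise → phonotactically illegal
[knlwe.flam] — violates constraint 2: syllable 1 onset /knlw/ has 4 consonants (> 3) → phonotactically illegal
[gvrjoz.vmo] — violates constraint 2: syllable 1 onset /gvrj/ has 4 consonants (> 3) → phonotactically illegal

[flwe]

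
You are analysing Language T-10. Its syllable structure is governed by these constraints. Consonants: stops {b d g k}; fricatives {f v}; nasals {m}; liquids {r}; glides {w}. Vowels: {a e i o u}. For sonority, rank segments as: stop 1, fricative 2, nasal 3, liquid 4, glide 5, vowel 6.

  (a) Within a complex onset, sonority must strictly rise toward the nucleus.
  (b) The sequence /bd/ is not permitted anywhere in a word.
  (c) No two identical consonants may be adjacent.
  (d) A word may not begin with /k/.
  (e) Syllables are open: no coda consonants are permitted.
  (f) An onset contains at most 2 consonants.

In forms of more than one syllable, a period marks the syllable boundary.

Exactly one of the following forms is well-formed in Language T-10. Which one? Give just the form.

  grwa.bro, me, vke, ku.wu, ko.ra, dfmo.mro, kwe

me

grwa.bro — violates constraint (f): syllable 1 onset /grw/ has 3 consonants (> 2) → ill-formed
me — σ1 onset /m/, coda /∅/ ok → well-formed
vke — violates constraint (a): syllable 1 onset /vk/: /v/ (fricative, 2) → /k/ (stop, 1) does not rise → ill-formed
ku.wu — violates constraint (d): word begins with /k/ → ill-formed
ko.ra — violates constraint (d): word begins with /k/ → ill-formed
dfmo.mro — violates constraint (f): syllable 1 onset /dfm/ has 3 consonants (> 2) → ill-formed
kwe — violates constraint (d): word begins with /k/ → ill-formed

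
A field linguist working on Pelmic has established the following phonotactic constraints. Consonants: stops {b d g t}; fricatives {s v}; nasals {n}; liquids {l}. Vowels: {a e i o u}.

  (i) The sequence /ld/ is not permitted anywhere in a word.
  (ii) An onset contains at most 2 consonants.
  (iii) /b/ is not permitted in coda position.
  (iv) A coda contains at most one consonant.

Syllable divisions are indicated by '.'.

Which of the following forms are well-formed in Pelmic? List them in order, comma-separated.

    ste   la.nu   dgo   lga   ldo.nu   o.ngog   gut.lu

ste — σ1 onset /st/ (2C), coda /∅/ ok → well-formed
la.nu — σ1 onset /l/, coda /∅/ ok; σ2 onset /n/, coda /∅/ ok → well-formed
dgo — σ1 onset /dg/ (2C), coda /∅/ ok → well-formed
lga — σ1 onset /lg/ (2C), coda /∅/ ok → well-formed
ldo.nu — violates constraint (i): contains banned sequence /ld/ → ill-formed
o.ngog — σ1 onset /∅/, coda /∅/ ok; σ2 onset /ng/ (2C), coda /g/ ok → well-formed
gut.lu — σ1 onset /g/, coda /t/ ok; σ2 onset /l/, coda /∅/ ok → well-formed

ste, la.nu, dgo, lga, o.ngog, gut.lu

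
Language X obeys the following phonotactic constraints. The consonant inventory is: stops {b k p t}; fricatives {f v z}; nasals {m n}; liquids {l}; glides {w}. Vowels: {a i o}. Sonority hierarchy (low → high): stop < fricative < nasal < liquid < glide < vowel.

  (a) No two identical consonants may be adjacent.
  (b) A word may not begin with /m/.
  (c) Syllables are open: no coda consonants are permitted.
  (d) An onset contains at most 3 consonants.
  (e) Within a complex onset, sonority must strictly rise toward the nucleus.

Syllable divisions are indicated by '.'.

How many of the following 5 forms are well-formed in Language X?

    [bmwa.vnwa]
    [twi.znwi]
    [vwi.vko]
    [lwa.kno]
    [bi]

4

[bmwa.vnwa] — σ1 onset /bmw/ (1→3→5 rises), coda /∅/ ok; σ2 onset /vnw/ (2→3→5 rises), coda /∅/ ok → well-formed
[twi.znwi] — σ1 onset /tw/ (1→5 rises), coda /∅/ ok; σ2 onset /znw/ (2→3→5 rises), coda /∅/ ok → well-formed
[vwi.vko] — violates constraint (e): syllable 2 onset /vk/: /v/ (fricative, 2) → /k/ (stop, 1) does not rise → ill-formed
[lwa.kno] — σ1 onset /lw/ (4→5 rises), coda /∅/ ok; σ2 onset /kn/ (1→3 rises), coda /∅/ ok → well-formed
[bi] — σ1 onset /b/, coda /∅/ ok → well-formed
Well-formed: [bmwa.vnwa], [twi.znwi], [lwa.kno], [bi] → 4.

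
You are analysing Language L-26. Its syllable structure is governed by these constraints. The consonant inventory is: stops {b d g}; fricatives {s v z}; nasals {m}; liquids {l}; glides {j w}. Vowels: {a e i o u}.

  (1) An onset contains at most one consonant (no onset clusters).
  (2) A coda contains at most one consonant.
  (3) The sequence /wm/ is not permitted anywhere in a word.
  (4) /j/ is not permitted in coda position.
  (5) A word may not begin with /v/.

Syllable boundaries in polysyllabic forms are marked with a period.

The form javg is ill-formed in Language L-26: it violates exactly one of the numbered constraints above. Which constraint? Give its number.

javg: syllable 1 coda /vg/ has 2 consonants (> 1).
This is a violation of constraint 2: "A coda contains at most one consonant."
The remaining constraints (1, 3, 4, 5) are satisfied.

2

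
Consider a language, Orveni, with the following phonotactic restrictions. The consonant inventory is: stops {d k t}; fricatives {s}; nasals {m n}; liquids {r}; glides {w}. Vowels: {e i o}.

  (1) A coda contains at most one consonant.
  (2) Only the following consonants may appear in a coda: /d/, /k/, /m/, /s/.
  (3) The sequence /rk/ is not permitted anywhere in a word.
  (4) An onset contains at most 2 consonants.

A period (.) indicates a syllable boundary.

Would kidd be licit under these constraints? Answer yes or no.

kidd — violates constraint 1: syllable 1 coda /dd/ has 2 consonants (> 1) → illicit

no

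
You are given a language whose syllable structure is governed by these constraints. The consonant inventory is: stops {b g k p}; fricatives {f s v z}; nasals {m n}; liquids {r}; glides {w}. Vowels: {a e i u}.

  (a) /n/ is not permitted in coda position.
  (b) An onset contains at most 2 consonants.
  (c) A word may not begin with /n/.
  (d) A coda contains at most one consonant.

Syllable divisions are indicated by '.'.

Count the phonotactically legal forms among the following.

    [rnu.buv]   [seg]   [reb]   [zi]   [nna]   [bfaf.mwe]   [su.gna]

6

[rnu.buv] — σ1 onset /rn/ (2C), coda /∅/ ok; σ2 onset /b/, coda /v/ ok → phonotactically legal
[seg] — σ1 onset /s/, coda /g/ ok → phonotactically legal
[reb] — σ1 onset /r/, coda /b/ ok → phonotactically legal
[zi] — σ1 onset /z/, coda /∅/ ok → phonotactically legal
[nna] — violates constraint (c): word begins with /n/ → phonotactically illegal
[bfaf.mwe] — σ1 onset /bf/ (2C), coda /f/ ok; σ2 onset /mw/ (2C), coda /∅/ ok → phonotactically legal
[su.gna] — σ1 onset /s/, coda /∅/ ok; σ2 onset /gn/ (2C), coda /∅/ ok → phonotactically legal
Phonotactically legal: [rnu.buv], [seg], [reb], [zi], [bfaf.mwe], [su.gna] → 6.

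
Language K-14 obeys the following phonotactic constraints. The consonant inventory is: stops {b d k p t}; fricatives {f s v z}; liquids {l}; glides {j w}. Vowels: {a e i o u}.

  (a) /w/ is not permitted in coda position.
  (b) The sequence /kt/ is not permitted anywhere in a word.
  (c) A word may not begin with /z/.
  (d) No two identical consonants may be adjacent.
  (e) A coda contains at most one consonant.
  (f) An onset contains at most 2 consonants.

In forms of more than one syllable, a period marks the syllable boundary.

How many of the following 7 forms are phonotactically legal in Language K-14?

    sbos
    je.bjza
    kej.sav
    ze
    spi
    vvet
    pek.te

3

sbos — σ1 onset /sb/ (2C), coda /s/ ok → phonotactically legal
je.bjza — violates constraint (f): syllable 2 onset /bjz/ has 3 consonants (> 2) → phonotactically illegal
kej.sav — σ1 onset /k/, coda /j/ ok; σ2 onset /s/, coda /v/ ok → phonotactically legal
ze — violates constraint (c): word begins with /z/ → phonotactically illegal
spi — σ1 onset /sp/ (2C), coda /∅/ ok → phonotactically legal
vvet — violates constraint (d): adjacent identical consonants /vv/ → phonotactically illegal
pek.te — violates constraint (b): contains banned sequence /kt/ → phonotactically illegal
Phonotactically legal: sbos, kej.sav, spi → 3.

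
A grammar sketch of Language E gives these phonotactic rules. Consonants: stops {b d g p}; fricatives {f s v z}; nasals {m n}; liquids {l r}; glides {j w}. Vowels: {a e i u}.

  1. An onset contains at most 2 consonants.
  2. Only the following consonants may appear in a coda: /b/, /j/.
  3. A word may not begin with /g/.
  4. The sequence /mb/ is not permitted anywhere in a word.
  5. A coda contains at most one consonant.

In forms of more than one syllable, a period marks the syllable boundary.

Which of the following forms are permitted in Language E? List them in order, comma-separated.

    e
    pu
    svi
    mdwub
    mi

e — σ1 onset /∅/, coda /∅/ ok → permitted
pu — σ1 onset /p/, coda /∅/ ok → permitted
svi — σ1 onset /sv/ (2C), coda /∅/ ok → permitted
mdwub — violates constraint 1: syllable 1 onset /mdw/ has 3 consonants (> 2) → not permitted
mi — σ1 onset /m/, coda /∅/ ok → permitted

e, pu, svi, mi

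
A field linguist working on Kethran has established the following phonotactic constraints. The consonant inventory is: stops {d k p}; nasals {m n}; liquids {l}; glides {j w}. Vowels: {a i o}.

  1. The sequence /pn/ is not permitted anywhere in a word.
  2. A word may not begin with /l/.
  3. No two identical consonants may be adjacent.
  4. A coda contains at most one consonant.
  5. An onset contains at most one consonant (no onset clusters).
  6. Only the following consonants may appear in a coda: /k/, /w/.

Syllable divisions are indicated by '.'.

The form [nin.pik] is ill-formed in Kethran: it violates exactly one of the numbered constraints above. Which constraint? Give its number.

6

[nin.pik]: syllable 1 coda contains /n/, which is not a licensed coda consonant.
This is a violation of constraint 6: "Only the following consonants may appear in a coda: /k/, /w/."
The remaining constraints (1, 2, 3, 4, 5) are satisfied.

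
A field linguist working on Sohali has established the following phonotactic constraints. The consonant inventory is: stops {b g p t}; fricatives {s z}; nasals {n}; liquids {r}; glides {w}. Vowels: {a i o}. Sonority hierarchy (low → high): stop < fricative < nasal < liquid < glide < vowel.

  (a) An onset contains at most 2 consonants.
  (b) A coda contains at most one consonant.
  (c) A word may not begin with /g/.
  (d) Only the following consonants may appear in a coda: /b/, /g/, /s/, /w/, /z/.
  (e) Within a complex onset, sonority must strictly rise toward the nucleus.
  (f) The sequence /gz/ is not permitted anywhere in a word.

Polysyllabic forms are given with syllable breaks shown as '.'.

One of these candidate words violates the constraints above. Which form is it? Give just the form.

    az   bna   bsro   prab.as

az — σ1 onset /∅/, coda /z/ ok → licit
bna — σ1 onset /bn/ (1→3 rises), coda /∅/ ok → licit
bsro — violates constraint (a): syllable 1 onset /bsr/ has 3 consonants (> 2) → illicit
prab.as — σ1 onset /pr/ (1→4 rises), coda /b/ ok; σ2 onset /∅/, coda /s/ ok → licit

bsro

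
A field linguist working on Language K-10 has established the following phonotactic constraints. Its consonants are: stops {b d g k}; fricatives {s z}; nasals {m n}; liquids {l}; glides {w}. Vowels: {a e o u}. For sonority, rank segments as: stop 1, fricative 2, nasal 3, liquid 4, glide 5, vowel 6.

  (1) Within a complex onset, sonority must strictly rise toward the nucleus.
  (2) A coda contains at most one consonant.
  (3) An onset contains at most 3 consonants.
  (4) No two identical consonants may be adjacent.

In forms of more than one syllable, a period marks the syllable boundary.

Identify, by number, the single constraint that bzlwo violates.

3

bzlwo: syllable 1 onset /bzlw/ has 4 consonants (> 3).
This is a violation of constraint 3: "An onset contains at most 3 consonants."
The remaining constraints (1, 2, 4) are satisfied.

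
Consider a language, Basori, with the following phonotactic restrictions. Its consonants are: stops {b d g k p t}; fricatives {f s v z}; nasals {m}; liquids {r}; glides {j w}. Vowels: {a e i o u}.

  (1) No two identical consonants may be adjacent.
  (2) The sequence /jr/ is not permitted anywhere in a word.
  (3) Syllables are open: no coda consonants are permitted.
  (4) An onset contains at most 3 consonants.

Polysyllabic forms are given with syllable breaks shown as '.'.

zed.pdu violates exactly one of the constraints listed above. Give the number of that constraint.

zed.pdu: syllable 1 coda /d/ has 1 consonant (> 0).
This is a violation of constraint 3: "Syllables are open: no coda consonants are permitted."
The remaining constraints (1, 2, 4) are satisfied.

3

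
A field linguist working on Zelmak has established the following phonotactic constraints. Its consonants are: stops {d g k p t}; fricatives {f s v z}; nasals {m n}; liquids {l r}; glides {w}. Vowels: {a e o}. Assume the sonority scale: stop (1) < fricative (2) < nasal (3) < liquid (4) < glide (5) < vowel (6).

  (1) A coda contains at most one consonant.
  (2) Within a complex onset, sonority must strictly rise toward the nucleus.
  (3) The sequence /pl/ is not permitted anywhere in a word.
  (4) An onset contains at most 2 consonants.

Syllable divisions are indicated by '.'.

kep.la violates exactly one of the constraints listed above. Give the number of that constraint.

kep.la: contains banned sequence /pl/.
This is a violation of constraint 3: "The sequence /pl/ is not permitted anywhere in a word."
The remaining constraints (1, 2, 4) are satisfied.

3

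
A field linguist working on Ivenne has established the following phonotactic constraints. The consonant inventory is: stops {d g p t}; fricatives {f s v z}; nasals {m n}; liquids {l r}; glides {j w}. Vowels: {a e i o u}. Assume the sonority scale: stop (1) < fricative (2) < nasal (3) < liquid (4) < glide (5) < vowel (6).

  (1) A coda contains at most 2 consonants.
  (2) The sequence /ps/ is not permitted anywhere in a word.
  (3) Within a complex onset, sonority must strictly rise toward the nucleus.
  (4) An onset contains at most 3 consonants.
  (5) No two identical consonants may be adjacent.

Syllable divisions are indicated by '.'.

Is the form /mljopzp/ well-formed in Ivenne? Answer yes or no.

no

/mljopzp/ — violates constraint 1: syllable 1 coda /pzp/ has 3 consonants (> 2) → ill-formed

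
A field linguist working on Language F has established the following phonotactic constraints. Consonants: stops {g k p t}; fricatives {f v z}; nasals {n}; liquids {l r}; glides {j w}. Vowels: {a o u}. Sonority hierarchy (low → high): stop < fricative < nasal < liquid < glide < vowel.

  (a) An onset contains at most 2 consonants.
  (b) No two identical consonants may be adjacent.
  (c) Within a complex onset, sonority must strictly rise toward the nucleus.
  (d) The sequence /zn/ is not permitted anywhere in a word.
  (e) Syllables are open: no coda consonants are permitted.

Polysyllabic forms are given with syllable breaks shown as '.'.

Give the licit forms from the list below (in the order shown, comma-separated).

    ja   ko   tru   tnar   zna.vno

ja — σ1 onset /j/, coda /∅/ ok → licit
ko — σ1 onset /k/, coda /∅/ ok → licit
tru — σ1 onset /tr/ (1→4 rises), coda /∅/ ok → licit
tnar — violates constraint (e): syllable 1 coda /r/ has 1 consonant (> 0) → illicit
zna.vno — violates constraint (d): contains banned sequence /zn/ → illicit

ja, ko, tru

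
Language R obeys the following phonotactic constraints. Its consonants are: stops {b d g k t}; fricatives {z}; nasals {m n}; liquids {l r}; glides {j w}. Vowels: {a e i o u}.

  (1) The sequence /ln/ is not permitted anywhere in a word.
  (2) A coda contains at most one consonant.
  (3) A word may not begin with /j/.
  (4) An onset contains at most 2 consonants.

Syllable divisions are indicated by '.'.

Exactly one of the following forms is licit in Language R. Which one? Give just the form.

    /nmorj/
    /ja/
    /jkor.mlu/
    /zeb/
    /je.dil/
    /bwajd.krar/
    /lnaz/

/zeb/

/nmorj/ — violates constraint 2: syllable 1 coda /rj/ has 2 consonants (> 1) → illicit
/ja/ — violates constraint 3: word begins with /j/ → illicit
/jkor.mlu/ — violates constraint 3: word begins with /j/ → illicit
/zeb/ — σ1 onset /z/, coda /b/ ok → licit
/je.dil/ — violates constraint 3: word begins with /j/ → illicit
/bwajd.krar/ — violates constraint 2: syllable 1 coda /jd/ has 2 consonants (> 1) → illicit
/lnaz/ — violates constraint 1: contains banned sequence /ln/ → illicit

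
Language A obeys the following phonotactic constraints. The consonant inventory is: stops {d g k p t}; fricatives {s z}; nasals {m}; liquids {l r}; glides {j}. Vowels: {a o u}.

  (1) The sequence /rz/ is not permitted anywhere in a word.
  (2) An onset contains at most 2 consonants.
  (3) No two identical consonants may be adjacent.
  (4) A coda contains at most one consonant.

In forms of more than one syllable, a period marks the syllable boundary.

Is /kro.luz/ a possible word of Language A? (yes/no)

yes

/kro.luz/ — σ1 onset /kr/ (2C), coda /∅/ ok; σ2 onset /l/, coda /z/ ok → licit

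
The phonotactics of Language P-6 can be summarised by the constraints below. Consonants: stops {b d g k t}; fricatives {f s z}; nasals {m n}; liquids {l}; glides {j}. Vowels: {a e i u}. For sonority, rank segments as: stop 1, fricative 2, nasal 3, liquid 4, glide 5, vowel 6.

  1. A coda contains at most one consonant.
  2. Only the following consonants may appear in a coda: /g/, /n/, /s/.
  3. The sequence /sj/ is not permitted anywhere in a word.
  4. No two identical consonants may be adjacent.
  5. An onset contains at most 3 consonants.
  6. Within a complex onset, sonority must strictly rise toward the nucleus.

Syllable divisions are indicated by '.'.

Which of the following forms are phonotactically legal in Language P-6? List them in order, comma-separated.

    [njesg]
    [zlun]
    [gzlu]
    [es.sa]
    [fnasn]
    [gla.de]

[njesg] — violates constraint 1: syllable 1 coda /sg/ has 2 consonants (> 1) → phonotactically illegal
[zlun] — σ1 onset /zl/ (2→4 rises), coda /n/ ok → phonotactically legal
[gzlu] — σ1 onset /gzl/ (1→2→4 rises), coda /∅/ ok → phonotactically legal
[es.sa] — violates constraint 4: adjacent identical consonants /ss/ → phonotactically illegal
[fnasn] — violates constraint 1: syllable 1 coda /sn/ has 2 consonants (> 1) → phonotactically illegal
[gla.de] — σ1 onset /gl/ (1→4 rises), coda /∅/ ok; σ2 onset /d/, coda /∅/ ok → phonotactically legal

[zlun], [gzlu], [gla.de]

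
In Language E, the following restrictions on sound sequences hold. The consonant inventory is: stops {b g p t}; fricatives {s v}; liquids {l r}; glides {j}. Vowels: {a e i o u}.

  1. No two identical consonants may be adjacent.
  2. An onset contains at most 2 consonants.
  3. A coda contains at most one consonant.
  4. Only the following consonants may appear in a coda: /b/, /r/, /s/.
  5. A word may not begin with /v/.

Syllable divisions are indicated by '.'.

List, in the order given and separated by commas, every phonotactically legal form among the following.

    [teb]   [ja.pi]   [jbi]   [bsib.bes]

[teb], [ja.pi], [jbi]

[teb] — σ1 onset /t/, coda /b/ ok → phonotactically legal
[ja.pi] — σ1 onset /j/, coda /∅/ ok; σ2 onset /p/, coda /∅/ ok → phonotactically legal
[jbi] — σ1 onset /jb/ (2C), coda /∅/ ok → phonotactically legal
[bsib.bes] — violates constraint 1: adjacent identical consonants /bb/ → phonotactically illegal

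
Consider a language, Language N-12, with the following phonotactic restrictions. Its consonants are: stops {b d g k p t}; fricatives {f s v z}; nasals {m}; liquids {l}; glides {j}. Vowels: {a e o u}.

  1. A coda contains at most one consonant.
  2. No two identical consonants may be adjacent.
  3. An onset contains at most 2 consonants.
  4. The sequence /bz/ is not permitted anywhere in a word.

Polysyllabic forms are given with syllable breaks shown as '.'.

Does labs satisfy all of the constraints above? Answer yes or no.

no

labs — violates constraint 1: syllable 1 coda /bs/ has 2 consonants (> 1) → phonotactically illegal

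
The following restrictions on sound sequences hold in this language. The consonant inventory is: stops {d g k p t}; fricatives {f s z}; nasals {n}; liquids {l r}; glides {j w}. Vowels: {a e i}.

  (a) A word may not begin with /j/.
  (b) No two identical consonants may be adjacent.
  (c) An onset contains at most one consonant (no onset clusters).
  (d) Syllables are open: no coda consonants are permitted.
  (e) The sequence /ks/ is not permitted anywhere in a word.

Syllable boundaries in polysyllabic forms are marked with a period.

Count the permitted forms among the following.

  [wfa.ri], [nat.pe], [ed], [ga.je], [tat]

[wfa.ri] — violates constraint (c): syllable 1 onset /wf/ has 2 consonants (> 1) → not permitted
[nat.pe] — violates constraint (d): syllable 1 coda /t/ has 1 consonant (> 0) → not permitted
[ed] — violates constraint (d): syllable 1 coda /d/ has 1 consonant (> 0) → not permitted
[ga.je] — σ1 onset /g/, coda /∅/ ok; σ2 onset /j/, coda /∅/ ok → permitted
[tat] — violates constraint (d): syllable 1 coda /t/ has 1 consonant (> 0) → not permitted
Permitted: [ga.je] → 1.

1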